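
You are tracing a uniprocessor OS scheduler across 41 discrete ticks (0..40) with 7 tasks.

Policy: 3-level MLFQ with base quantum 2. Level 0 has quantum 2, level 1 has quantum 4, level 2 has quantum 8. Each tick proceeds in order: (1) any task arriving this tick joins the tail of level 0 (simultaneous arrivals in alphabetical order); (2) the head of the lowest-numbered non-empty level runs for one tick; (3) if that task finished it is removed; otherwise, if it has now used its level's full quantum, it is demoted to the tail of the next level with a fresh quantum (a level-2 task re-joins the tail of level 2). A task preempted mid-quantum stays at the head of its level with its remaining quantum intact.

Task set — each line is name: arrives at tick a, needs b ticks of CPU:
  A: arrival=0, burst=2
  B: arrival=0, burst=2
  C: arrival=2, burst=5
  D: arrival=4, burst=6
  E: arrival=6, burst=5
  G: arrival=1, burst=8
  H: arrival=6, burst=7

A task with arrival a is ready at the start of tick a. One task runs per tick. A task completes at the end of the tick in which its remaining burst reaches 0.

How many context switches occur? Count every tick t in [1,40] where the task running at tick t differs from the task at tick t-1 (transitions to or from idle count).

t=0: L0/L1/L2 = AB/-/- → run A
t=1: L0/L1/L2 = ABG/-/- → run A
t=2: L0/L1/L2 = BGC/-/- → run B
t=3: L0/L1/L2 = BGC/-/- → run B
t=4: L0/L1/L2 = GCD/-/- → run G
t=5: L0/L1/L2 = GCD/-/- → run G
t=6: L0/L1/L2 = CDEH/G/- → run C
t=7: L0/L1/L2 = CDEH/G/- → run C
t=8: L0/L1/L2 = DEH/GC/- → run D
t=9: L0/L1/L2 = DEH/GC/- → run D
t=10: L0/L1/L2 = EH/GCD/- → run E
t=11: L0/L1/L2 = EH/GCD/- → run E
t=12: L0/L1/L2 = H/GCDE/- → run H
t=13: L0/L1/L2 = H/GCDE/- → run H
t=14: L0/L1/L2 = -/GCDEH/- → run G
t=15: L0/L1/L2 = -/GCDEH/- → run G
t=16: L0/L1/L2 = -/GCDEH/- → run G
t=17: L0/L1/L2 = -/GCDEH/- → run G
t=18: L0/L1/L2 = -/CDEH/G → run C
t=19: L0/L1/L2 = -/CDEH/G → run C
t=20: L0/L1/L2 = -/CDEH/G → run C
t=21: L0/L1/L2 = -/DEH/G → run D
t=22: L0/L1/L2 = -/DEH/G → run D
t=23: L0/L1/L2 = -/DEH/G → run D
t=24: L0/L1/L2 = -/DEH/G → run D
t=25: L0/L1/L2 = -/EH/G → run E
t=26: L0/L1/L2 = -/EH/G → run E
t=27: L0/L1/L2 = -/EH/G → run E
t=28: L0/L1/L2 = -/H/G → run H
t=29: L0/L1/L2 = -/H/G → run H
t=30: L0/L1/L2 = -/H/G → run H
t=31: L0/L1/L2 = -/H/G → run H
t=32: L0/L1/L2 = -/-/GH → run G
t=33: L0/L1/L2 = -/-/GH → run G
t=34: L0/L1/L2 = -/-/H → run H
t=35: (idle)
t=36: (idle)
t=37: (idle)
t=38: (idle)
t=39: (idle)
t=40: (idle)

context switches = 14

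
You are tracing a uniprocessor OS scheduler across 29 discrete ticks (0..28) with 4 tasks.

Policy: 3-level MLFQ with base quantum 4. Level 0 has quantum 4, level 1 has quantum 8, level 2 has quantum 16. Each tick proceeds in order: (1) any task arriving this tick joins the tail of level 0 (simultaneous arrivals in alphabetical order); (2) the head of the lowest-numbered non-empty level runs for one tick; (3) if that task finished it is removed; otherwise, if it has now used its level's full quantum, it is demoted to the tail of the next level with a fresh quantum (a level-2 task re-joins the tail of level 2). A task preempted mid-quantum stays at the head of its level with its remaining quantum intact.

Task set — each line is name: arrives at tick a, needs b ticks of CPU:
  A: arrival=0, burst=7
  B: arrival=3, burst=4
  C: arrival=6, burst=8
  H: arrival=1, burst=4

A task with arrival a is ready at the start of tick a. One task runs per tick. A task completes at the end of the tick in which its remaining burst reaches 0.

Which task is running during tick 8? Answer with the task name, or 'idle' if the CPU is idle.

t=0: L0/L1/L2 = A/-/- → run A
t=1: L0/L1/L2 = AH/-/- → run A
t=2: L0/L1/L2 = AH/-/- → run A
t=3: L0/L1/L2 = AHB/-/- → run A
t=4: L0/L1/L2 = HB/A/- → run H
t=5: L0/L1/L2 = HB/A/- → run H
t=6: L0/L1/L2 = HBC/A/- → run H
t=7: L0/L1/L2 = HBC/A/- → run H
t=8: L0/L1/L2 = BC/A/- → run B
t=9: L0/L1/L2 = BC/A/- → run B
t=10: L0/L1/L2 = BC/A/- → run B
t=11: L0/L1/L2 = BC/A/- → run B
t=12: L0/L1/L2 = C/A/- → run C
t=13: L0/L1/L2 = C/A/- → run C
t=14: L0/L1/L2 = C/A/- → run C
t=15: L0/L1/L2 = C/A/- → run C
t=16: L0/L1/L2 = -/AC/- → run A
t=17: L0/L1/L2 = -/AC/- → run A
t=18: L0/L1/L2 = -/AC/- → run A
t=19: L0/L1/L2 = -/C/- → run C
t=20: L0/L1/L2 = -/C/- → run C
t=21: L0/L1/L2 = -/C/- → run C
t=22: L0/L1/L2 = -/C/- → run C
t=23: (idle)
t=24: (idle)
t=25: (idle)
t=26: (idle)
t=27: (idle)
t=28: (idle)

running at tick 8 = B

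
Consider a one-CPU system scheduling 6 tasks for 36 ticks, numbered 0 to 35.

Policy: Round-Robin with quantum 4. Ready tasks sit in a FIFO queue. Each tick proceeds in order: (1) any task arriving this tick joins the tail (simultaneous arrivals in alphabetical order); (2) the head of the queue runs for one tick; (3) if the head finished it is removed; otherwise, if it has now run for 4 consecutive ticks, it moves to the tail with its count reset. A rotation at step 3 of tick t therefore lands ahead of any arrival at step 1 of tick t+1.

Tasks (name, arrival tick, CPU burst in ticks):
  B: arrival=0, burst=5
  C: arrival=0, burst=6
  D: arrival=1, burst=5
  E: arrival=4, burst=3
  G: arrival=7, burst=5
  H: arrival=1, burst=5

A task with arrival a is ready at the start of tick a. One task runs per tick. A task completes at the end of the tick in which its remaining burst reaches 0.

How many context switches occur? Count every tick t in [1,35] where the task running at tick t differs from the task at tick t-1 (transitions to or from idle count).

t=0: queue=[B,C] q_used=0 → run B
t=1: queue=[B,C,D,H] q_used=1 → run B
t=2: queue=[B,C,D,H] q_used=2 → run B
t=3: queue=[B,C,D,H] q_used=3 → run B
t=4: queue=[C,D,H,B,E] q_used=0 → run C
t=5: queue=[C,D,H,B,E] q_used=1 → run C
t=6: queue=[C,D,H,B,E] q_used=2 → run C
t=7: queue=[C,D,H,B,E,G] q_used=3 → run C
t=8: queue=[D,H,B,E,G,C] q_used=0 → run D
t=9: queue=[D,H,B,E,G,C] q_used=1 → run D
t=10: queue=[D,H,B,E,G,C] q_used=2 → run D
t=11: queue=[D,H,B,E,G,C] q_used=3 → run D
t=12: queue=[H,B,E,G,C,D] q_used=0 → run H
t=13: queue=[H,B,E,G,C,D] q_used=1 → run H
t=14: queue=[H,B,E,G,C,D] q_used=2 → run H
t=15: queue=[H,B,E,G,C,D] q_used=3 → run H
t=16: queue=[B,E,G,C,D,H] q_used=0 → run B
t=17: queue=[E,G,C,D,H] q_used=0 → run E
t=18: queue=[E,G,C,D,H] q_used=1 → run E
t=19: queue=[E,G,C,D,H] q_used=2 → run E
t=20: queue=[G,C,D,H] q_used=0 → run G
t=21: queue=[G,C,D,H] q_used=1 → run G
t=22: queue=[G,C,D,H] q_used=2 → run G
t=23: queue=[G,C,D,H] q_used=3 → run G
t=24: queue=[C,D,H,G] q_used=0 → run C
t=25: queue=[C,D,H,G] q_used=1 → run C
t=26: queue=[D,H,G] q_used=0 → run D
t=27: queue=[H,G] q_used=0 → run H
t=28: queue=[G] q_used=0 → run G
t=29: (idle)
t=30: (idle)
t=31: (idle)
t=32: (idle)
t=33: (idle)
t=34: (idle)
t=35: (idle)

context switches = 11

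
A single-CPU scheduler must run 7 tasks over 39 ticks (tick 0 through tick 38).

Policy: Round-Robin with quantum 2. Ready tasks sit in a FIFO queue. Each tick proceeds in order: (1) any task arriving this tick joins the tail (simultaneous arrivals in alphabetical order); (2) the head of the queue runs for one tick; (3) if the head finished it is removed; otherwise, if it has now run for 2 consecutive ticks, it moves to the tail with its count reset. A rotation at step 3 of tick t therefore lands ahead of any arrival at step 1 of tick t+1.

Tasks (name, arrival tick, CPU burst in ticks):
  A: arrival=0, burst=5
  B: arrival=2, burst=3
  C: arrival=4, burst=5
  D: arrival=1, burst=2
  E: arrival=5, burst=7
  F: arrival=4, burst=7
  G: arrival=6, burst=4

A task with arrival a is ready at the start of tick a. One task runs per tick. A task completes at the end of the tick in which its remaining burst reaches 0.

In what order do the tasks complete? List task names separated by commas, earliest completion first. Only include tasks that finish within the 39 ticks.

t=0: queue=[A] q_used=0 → run A
t=1: queue=[A,D] q_used=1 → run A
t=2: queue=[D,A,B] q_used=0 → run D
t=3: queue=[D,A,B] q_used=1 → run D
t=4: queue=[A,B,C,F] q_used=0 → run A
t=5: queue=[A,B,C,F,E] q_used=1 → run A
t=6: queue=[B,C,F,E,A,G] q_used=0 → run B
t=7: queue=[B,C,F,E,A,G] q_used=1 → run B
t=8: queue=[C,F,E,A,G,B] q_used=0 → run C
t=9: queue=[C,F,E,A,G,B] q_used=1 → run C
t=10: queue=[F,E,A,G,B,C] q_used=0 → run F
t=11: queue=[F,E,A,G,B,C] q_used=1 → run F
t=12: queue=[E,A,G,B,C,F] q_used=0 → run E
t=13: queue=[E,A,G,B,C,F] q_used=1 → run E
t=14: queue=[A,G,B,C,F,E] q_used=0 → run A
t=15: queue=[G,B,C,F,E] q_used=0 → run G
t=16: queue=[G,B,C,F,E] q_used=1 → run G
t=17: queue=[B,C,F,E,G] q_used=0 → run B
t=18: queue=[C,F,E,G] q_used=0 → run C
t=19: queue=[C,F,E,G] q_used=1 → run C
t=20: queue=[F,E,G,C] q_used=0 → run F
t=21: queue=[F,E,G,C] q_used=1 → run F
t=22: queue=[E,G,C,F] q_used=0 → run E
t=23: queue=[E,G,C,F] q_used=1 → run E
t=24: queue=[G,C,F,E] q_used=0 → run G
t=25: queue=[G,C,F,E] q_used=1 → run G
t=26: queue=[C,F,E] q_used=0 → run C
t=27: queue=[F,E] q_used=0 → run F
t=28: queue=[F,E] q_used=1 → run F
t=29: queue=[E,F] q_used=0 → run E
t=30: queue=[E,F] q_used=1 → run E
t=31: queue=[F,E] q_used=0 → run F
t=32: queue=[E] q_used=0 → run E
t=33: (idle)
t=34: (idle)
t=35: (idle)
t=36: (idle)
t=37: (idle)
t=38: (idle)

completion order = D, A, B, G, C, F, E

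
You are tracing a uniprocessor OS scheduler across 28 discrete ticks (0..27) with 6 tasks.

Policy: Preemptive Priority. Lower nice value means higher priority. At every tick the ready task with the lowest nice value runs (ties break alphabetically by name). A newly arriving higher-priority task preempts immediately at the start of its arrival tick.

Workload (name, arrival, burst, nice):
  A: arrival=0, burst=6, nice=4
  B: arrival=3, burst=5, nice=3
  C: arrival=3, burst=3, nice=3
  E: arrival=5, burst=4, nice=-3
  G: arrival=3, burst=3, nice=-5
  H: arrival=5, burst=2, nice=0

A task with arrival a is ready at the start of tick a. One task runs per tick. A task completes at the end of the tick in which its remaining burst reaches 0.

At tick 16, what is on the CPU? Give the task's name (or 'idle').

running at tick 16 = B

t=0: ready={A} → run A
t=1: ready={A} → run A
t=2: ready={A} → run A
t=3: ready={A,B,C,G} → run G
t=4: ready={A,B,C,G} → run G
t=5: ready={A,B,C,E,G,H} → run G
t=6: ready={A,B,C,E,H} → run E
t=7: ready={A,B,C,E,H} → run E
t=8: ready={A,B,C,E,H} → run E
t=9: ready={A,B,C,E,H} → run E
t=10: ready={A,B,C,H} → run H
t=11: ready={A,B,C,H} → run H
t=12: ready={A,B,C} → run B
t=13: ready={A,B,C} → run B
t=14: ready={A,B,C} → run B
t=15: ready={A,B,C} → run B
t=16: ready={A,B,C} → run B
t=17: ready={A,C} → run C
t=18: ready={A,C} → run C
t=19: ready={A,C} → run C
t=20: ready={A} → run A
t=21: ready={A} → run A
t=22: ready={A} → run A
t=23: (idle)
t=24: (idle)
t=25: (idle)
t=26: (idle)
t=27: (idle)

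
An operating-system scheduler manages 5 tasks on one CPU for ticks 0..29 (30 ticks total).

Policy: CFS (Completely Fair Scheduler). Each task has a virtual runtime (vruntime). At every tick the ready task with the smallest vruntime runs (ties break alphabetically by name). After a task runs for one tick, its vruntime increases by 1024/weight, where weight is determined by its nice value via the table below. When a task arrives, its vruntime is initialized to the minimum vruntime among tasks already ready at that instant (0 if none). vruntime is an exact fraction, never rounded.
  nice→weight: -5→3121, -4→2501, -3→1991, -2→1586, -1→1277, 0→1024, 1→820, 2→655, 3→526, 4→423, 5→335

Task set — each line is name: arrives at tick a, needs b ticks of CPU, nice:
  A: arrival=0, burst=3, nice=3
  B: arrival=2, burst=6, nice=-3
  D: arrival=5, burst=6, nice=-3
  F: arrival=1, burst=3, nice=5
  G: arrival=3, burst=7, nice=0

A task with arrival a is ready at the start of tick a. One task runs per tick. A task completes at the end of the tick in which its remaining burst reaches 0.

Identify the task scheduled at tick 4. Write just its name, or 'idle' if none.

t=0: vr[A=0] → run A
t=1: vr[A=512/263 F=512/263] → run A
t=2: vr[A=1024/263 B=512/263 F=512/263] → run B
t=3: vr[A=1024/263 B=1288704/523633 F=512/263 G=512/263] → run F
t=4: vr[A=1024/263 B=1288704/523633 F=440832/88105 G=512/263] → run G
t=5: vr[A=1024/263 B=1288704/523633 D=1288704/523633 F=440832/88105 G=775/263] → run B
t=6: vr[A=1024/263 B=1558016/523633 D=1288704/523633 F=440832/88105 G=775/263] → run D
t=7: vr[A=1024/263 B=1558016/523633 D=1558016/523633 F=440832/88105 G=775/263] → run G
t=8: vr[A=1024/263 B=1558016/523633 D=1558016/523633 F=440832/88105 G=1038/263] → run B
t=9: vr[A=1024/263 B=1827328/523633 D=1558016/523633 F=440832/88105 G=1038/263] → run D
t=10: vr[A=1024/263 B=1827328/523633 D=1827328/523633 F=440832/88105 G=1038/263] → run B
t=11: vr[A=1024/263 B=2096640/523633 D=1827328/523633 F=440832/88105 G=1038/263] → run D
t=12: vr[A=1024/263 B=2096640/523633 D=2096640/523633 F=440832/88105 G=1038/263] → run A
t=13: vr[B=2096640/523633 D=2096640/523633 F=440832/88105 G=1038/263] → run G
t=14: vr[B=2096640/523633 D=2096640/523633 F=440832/88105 G=1301/263] → run B
t=15: vr[B=2365952/523633 D=2096640/523633 F=440832/88105 G=1301/263] → run D
t=16: vr[B=2365952/523633 D=2365952/523633 F=440832/88105 G=1301/263] → run B
t=17: vr[D=2365952/523633 F=440832/88105 G=1301/263] → run D
t=18: vr[D=2635264/523633 F=440832/88105 G=1301/263] → run G
t=19: vr[D=2635264/523633 F=440832/88105 G=1564/263] → run F
t=20: vr[D=2635264/523633 F=710144/88105 G=1564/263] → run D
t=21: vr[F=710144/88105 G=1564/263] → run G
t=22: vr[F=710144/88105 G=1827/263] → run G
t=23: vr[F=710144/88105 G=2090/263] → run G
t=24: vr[F=710144/88105] → run F
t=25: (idle)
t=26: (idle)
t=27: (idle)
t=28: (idle)
t=29: (idle)

running at tick 4 = G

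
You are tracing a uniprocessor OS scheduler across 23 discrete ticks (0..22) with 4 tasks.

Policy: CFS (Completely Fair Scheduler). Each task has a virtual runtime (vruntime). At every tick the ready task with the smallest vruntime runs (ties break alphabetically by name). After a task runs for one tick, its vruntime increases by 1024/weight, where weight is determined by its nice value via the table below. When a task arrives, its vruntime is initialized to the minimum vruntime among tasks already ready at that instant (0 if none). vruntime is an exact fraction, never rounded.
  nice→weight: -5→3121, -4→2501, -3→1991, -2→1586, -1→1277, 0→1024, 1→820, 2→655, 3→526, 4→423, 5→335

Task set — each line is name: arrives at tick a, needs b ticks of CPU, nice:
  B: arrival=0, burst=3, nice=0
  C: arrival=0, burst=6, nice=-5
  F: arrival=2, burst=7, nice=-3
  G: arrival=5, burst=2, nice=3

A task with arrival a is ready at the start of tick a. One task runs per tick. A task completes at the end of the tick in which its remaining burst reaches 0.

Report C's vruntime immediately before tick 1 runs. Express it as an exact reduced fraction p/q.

vruntime(C, start of tick 1) = 0/1

t=0: vr[B=0 C=0] → run B
t=1: vr[B=1 C=0] → run C
t=2: vr[B=1 C=1024/3121 F=1024/3121] → run C
t=3: vr[B=1 C=2048/3121 F=1024/3121] → run F
t=4: vr[B=1 C=2048/3121 F=5234688/6213911] → run C
t=5: vr[B=1 C=3072/3121 F=5234688/6213911 G=5234688/6213911] → run F
t=6: vr[B=1 C=3072/3121 F=8430592/6213911 G=5234688/6213911] → run G
t=7: vr[B=1 C=3072/3121 F=8430592/6213911 G=4558245376/1634258593] → run C
t=8: vr[B=1 C=4096/3121 F=8430592/6213911 G=4558245376/1634258593] → run B
t=9: vr[B=2 C=4096/3121 F=8430592/6213911 G=4558245376/1634258593] → run C
t=10: vr[B=2 C=5120/3121 F=8430592/6213911 G=4558245376/1634258593] → run F
t=11: vr[B=2 C=5120/3121 F=11626496/6213911 G=4558245376/1634258593] → run C
t=12: vr[B=2 F=11626496/6213911 G=4558245376/1634258593] → run F
t=13: vr[B=2 F=14822400/6213911 G=4558245376/1634258593] → run B
t=14: vr[F=14822400/6213911 G=4558245376/1634258593] → run F
t=15: vr[F=18018304/6213911 G=4558245376/1634258593] → run G
t=16: vr[F=18018304/6213911] → run F
t=17: vr[F=21214208/6213911] → run F
t=18: (idle)
t=19: (idle)
t=20: (idle)
t=21: (idle)
t=22: (idle)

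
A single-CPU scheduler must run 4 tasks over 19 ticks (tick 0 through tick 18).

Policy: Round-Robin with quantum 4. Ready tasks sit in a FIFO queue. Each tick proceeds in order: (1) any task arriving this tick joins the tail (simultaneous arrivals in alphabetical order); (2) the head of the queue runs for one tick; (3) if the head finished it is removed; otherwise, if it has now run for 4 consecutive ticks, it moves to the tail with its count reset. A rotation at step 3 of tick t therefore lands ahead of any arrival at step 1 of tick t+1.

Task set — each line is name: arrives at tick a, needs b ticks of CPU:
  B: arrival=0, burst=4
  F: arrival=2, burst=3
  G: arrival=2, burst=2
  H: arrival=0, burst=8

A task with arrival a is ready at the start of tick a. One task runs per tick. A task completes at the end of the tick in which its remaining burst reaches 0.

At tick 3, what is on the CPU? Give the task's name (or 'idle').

running at tick 3 = B

t=0: queue=[B,H] q_used=0 → run B
t=1: queue=[B,H] q_used=1 → run B
t=2: queue=[B,H,F,G] q_used=2 → run B
t=3: queue=[B,H,F,G] q_used=3 → run B
t=4: queue=[H,F,G] q_used=0 → run H
t=5: queue=[H,F,G] q_used=1 → run H
t=6: queue=[H,F,G] q_used=2 → run H
t=7: queue=[H,F,G] q_used=3 → run H
t=8: queue=[F,G,H] q_used=0 → run F
t=9: queue=[F,G,H] q_used=1 → run F
t=10: queue=[F,G,H] q_used=2 → run F
t=11: queue=[G,H] q_used=0 → run G
t=12: queue=[G,H] q_used=1 → run G
t=13: queue=[H] q_used=0 → run H
t=14: queue=[H] q_used=1 → run H
t=15: queue=[H] q_used=2 → run H
t=16: queue=[H] q_used=3 → run H
t=17: (idle)
t=18: (idle)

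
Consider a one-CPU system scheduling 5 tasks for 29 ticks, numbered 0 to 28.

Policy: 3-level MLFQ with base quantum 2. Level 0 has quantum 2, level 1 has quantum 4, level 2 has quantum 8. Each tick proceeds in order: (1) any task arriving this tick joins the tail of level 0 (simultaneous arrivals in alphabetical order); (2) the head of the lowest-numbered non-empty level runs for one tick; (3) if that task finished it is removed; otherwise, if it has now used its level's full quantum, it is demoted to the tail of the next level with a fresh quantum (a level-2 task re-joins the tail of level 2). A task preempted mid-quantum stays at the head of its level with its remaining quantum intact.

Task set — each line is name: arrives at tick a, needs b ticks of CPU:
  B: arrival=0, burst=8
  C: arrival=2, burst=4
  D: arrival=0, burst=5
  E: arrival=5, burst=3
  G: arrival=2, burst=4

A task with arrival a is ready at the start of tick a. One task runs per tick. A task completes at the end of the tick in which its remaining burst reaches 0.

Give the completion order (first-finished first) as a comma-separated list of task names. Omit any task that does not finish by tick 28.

completion order = D, C, G, E, B

t=0: L0/L1/L2 = BD/-/- → run B
t=1: L0/L1/L2 = BD/-/- → run B
t=2: L0/L1/L2 = DCG/B/- → run D
t=3: L0/L1/L2 = DCG/B/- → run D
t=4: L0/L1/L2 = CG/BD/- → run C
t=5: L0/L1/L2 = CGE/BD/- → run C
t=6: L0/L1/L2 = GE/BDC/- → run G
t=7: L0/L1/L2 = GE/BDC/- → run G
t=8: L0/L1/L2 = E/BDCG/- → run E
t=9: L0/L1/L2 = E/BDCG/- → run E
t=10: L0/L1/L2 = -/BDCGE/- → run B
t=11: L0/L1/L2 = -/BDCGE/- → run B
t=12: L0/L1/L2 = -/BDCGE/- → run B
t=13: L0/L1/L2 = -/BDCGE/- → run B
t=14: L0/L1/L2 = -/DCGE/B → run D
t=15: L0/L1/L2 = -/DCGE/B → run D
t=16: L0/L1/L2 = -/DCGE/B → run D
t=17: L0/L1/L2 = -/CGE/B → run C
t=18: L0/L1/L2 = -/CGE/B → run C
t=19: L0/L1/L2 = -/GE/B → run G
t=20: L0/L1/L2 = -/GE/B → run G
t=21: L0/L1/L2 = -/E/B → run E
t=22: L0/L1/L2 = -/-/B → run B
t=23: L0/L1/L2 = -/-/B → run B
t=24: (idle)
t=25: (idle)
t=26: (idle)
t=27: (idle)
t=28: (idle)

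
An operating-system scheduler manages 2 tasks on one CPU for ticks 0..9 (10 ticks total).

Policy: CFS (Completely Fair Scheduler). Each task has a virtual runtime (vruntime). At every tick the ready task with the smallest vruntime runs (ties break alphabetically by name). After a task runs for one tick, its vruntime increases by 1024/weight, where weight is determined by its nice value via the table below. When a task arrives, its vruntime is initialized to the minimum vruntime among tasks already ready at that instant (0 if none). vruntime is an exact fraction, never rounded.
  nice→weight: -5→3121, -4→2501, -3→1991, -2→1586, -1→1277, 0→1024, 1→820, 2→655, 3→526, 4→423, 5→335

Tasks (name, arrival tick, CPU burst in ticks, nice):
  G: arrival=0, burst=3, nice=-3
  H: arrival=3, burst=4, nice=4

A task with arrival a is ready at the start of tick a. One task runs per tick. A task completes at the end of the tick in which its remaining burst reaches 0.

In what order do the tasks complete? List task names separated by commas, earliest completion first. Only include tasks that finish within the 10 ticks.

completion order = G, H

t=0: vr[G=0] → run G
t=1: vr[G=1024/1991] → run G
t=2: vr[G=2048/1991] → run G
t=3: vr[H=0] → run H
t=4: vr[H=1024/423] → run H
t=5: vr[H=2048/423] → run H
t=6: vr[H=1024/141] → run H
t=7: (idle)
t=8: (idle)
t=9: (idle)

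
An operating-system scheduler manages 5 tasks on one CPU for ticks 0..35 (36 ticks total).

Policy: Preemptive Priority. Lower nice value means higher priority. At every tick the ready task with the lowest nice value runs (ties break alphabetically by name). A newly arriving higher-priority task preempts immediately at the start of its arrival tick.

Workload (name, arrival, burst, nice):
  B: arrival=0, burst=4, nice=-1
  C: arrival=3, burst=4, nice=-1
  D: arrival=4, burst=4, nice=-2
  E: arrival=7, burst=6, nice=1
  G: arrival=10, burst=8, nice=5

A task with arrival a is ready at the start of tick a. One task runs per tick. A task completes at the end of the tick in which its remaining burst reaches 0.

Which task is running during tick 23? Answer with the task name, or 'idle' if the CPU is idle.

running at tick 23 = G

t=0: ready={B} → run B
t=1: ready={B} → run B
t=2: ready={B} → run B
t=3: ready={B,C} → run B
t=4: ready={C,D} → run D
t=5: ready={C,D} → run D
t=6: ready={C,D} → run D
t=7: ready={C,D,E} → run D
t=8: ready={C,E} → run C
t=9: ready={C,E} → run C
t=10: ready={C,E,G} → run C
t=11: ready={C,E,G} → run C
t=12: ready={E,G} → run E
t=13: ready={E,G} → run E
t=14: ready={E,G} → run E
t=15: ready={E,G} → run E
t=16: ready={E,G} → run E
t=17: ready={E,G} → run E
t=18: ready={G} → run G
t=19: ready={G} → run G
t=20: ready={G} → run G
t=21: ready={G} → run G
t=22: ready={G} → run G
t=23: ready={G} → run G
t=24: ready={G} → run G
t=25: ready={G} → run G
t=26: (idle)
t=27: (idle)
t=28: (idle)
t=29: (idle)
t=30: (idle)
t=31: (idle)
t=32: (idle)
t=33: (idle)
t=34: (idle)
t=35: (idle)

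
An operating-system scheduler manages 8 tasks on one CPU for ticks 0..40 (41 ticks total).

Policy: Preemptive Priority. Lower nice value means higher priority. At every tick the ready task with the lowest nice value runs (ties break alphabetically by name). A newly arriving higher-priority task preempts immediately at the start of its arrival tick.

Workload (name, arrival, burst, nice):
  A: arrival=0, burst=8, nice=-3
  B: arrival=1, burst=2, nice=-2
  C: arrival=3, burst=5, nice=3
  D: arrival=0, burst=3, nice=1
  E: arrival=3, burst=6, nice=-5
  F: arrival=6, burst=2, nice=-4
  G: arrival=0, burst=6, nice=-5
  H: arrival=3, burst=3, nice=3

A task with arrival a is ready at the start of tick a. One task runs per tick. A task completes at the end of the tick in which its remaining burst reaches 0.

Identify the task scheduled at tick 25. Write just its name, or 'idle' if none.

running at tick 25 = D

t=0: ready={A,D,G} → run G
t=1: ready={A,B,D,G} → run G
t=2: ready={A,B,D,G} → run G
t=3: ready={A,B,C,D,E,G,H} → run E
t=4: ready={A,B,C,D,E,G,H} → run E
t=5: ready={A,B,C,D,E,G,H} → run E
t=6: ready={A,B,C,D,E,F,G,H} → run E
t=7: ready={A,B,C,D,E,F,G,H} → run E
t=8: ready={A,B,C,D,E,F,G,H} → run E
t=9: ready={A,B,C,D,F,G,H} → run G
t=10: ready={A,B,C,D,F,G,H} → run G
t=11: ready={A,B,C,D,F,G,H} → run G
t=12: ready={A,B,C,D,F,H} → run F
t=13: ready={A,B,C,D,F,H} → run F
t=14: ready={A,B,C,D,H} → run A
t=15: ready={A,B,C,D,H} → run A
t=16: ready={A,B,C,D,H} → run A
t=17: ready={A,B,C,D,H} → run A
t=18: ready={A,B,C,D,H} → run A
t=19: ready={A,B,C,D,H} → run A
t=20: ready={A,B,C,D,H} → run A
t=21: ready={A,B,C,D,H} → run A
t=22: ready={B,C,D,H} → run B
t=23: ready={B,C,D,H} → run B
t=24: ready={C,D,H} → run D
t=25: ready={C,D,H} → run D
t=26: ready={C,D,H} → run D
t=27: ready={C,H} → run C
t=28: ready={C,H} → run C
t=29: ready={C,H} → run C
t=30: ready={C,H} → run C
t=31: ready={C,H} → run C
t=32: ready={H} → run H
t=33: ready={H} → run H
t=34: ready={H} → run H
t=35: (idle)
t=36: (idle)
t=37: (idle)
t=38: (idle)
t=39: (idle)
t=40: (idle)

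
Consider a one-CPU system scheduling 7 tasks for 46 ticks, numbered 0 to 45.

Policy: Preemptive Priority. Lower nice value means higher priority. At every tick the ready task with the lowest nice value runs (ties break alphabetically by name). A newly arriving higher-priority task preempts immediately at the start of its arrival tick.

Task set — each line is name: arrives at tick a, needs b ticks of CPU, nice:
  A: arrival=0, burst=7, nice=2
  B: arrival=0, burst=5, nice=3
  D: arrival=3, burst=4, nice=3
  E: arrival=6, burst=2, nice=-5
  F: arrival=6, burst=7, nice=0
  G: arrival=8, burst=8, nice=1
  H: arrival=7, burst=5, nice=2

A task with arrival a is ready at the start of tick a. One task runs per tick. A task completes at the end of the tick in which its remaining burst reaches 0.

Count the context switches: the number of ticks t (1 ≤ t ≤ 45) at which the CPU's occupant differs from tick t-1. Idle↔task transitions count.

t=0: ready={A,B} → run A
t=1: ready={A,B} → run A
t=2: ready={A,B} → run A
t=3: ready={A,B,D} → run A
t=4: ready={A,B,D} → run A
t=5: ready={A,B,D} → run A
t=6: ready={A,B,D,E,F} → run E
t=7: ready={A,B,D,E,F,H} → run E
t=8: ready={A,B,D,F,G,H} → run F
t=9: ready={A,B,D,F,G,H} → run F
t=10: ready={A,B,D,F,G,H} → run F
t=11: ready={A,B,D,F,G,H} → run F
t=12: ready={A,B,D,F,G,H} → run F
t=13: ready={A,B,D,F,G,H} → run F
t=14: ready={A,B,D,F,G,H} → run F
t=15: ready={A,B,D,G,H} → run G
t=16: ready={A,B,D,G,H} → run G
t=17: ready={A,B,D,G,H} → run G
t=18: ready={A,B,D,G,H} → run G
t=19: ready={A,B,D,G,H} → run G
t=20: ready={A,B,D,G,H} → run G
t=21: ready={A,B,D,G,H} → run G
t=22: ready={A,B,D,G,H} → run G
t=23: ready={A,B,D,H} → run A
t=24: ready={B,D,H} → run H
t=25: ready={B,D,H} → run H
t=26: ready={B,D,H} → run H
t=27: ready={B,D,H} → run H
t=28: ready={B,D,H} → run H
t=29: ready={B,D} → run B
t=30: ready={B,D} → run B
t=31: ready={B,D} → run B
t=32: ready={B,D} → run B
t=33: ready={B,D} → run B
t=34: ready={D} → run D
t=35: ready={D} → run D
t=36: ready={D} → run D
t=37: ready={D} → run D
t=38: (idle)
t=39: (idle)
t=40: (idle)
t=41: (idle)
t=42: (idle)
t=43: (idle)
t=44: (idle)
t=45: (idle)

context switches = 8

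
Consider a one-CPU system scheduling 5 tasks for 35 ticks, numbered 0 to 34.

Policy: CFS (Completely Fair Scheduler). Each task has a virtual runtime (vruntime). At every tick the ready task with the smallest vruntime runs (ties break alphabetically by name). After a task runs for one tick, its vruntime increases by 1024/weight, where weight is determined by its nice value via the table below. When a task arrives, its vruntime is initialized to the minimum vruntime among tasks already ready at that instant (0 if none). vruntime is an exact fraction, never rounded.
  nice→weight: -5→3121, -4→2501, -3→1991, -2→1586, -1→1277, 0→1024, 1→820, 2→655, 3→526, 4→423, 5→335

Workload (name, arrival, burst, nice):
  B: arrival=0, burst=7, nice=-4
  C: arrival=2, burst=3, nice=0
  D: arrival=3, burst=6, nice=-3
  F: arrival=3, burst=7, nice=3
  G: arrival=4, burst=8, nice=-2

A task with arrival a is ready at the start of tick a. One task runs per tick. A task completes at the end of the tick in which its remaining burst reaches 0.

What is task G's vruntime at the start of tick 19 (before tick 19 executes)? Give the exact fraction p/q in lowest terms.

t=0: vr[B=0] → run B
t=1: vr[B=1024/2501] → run B
t=2: vr[B=2048/2501 C=2048/2501] → run B
t=3: vr[B=3072/2501 C=2048/2501 D=2048/2501 F=2048/2501] → run C
t=4: vr[B=3072/2501 C=4549/2501 D=2048/2501 F=2048/2501 G=2048/2501] → run D
t=5: vr[B=3072/2501 C=4549/2501 D=6638592/4979491 F=2048/2501 G=2048/2501] → run F
t=6: vr[B=3072/2501 C=4549/2501 D=6638592/4979491 F=1819136/657763 G=2048/2501] → run G
t=7: vr[B=3072/2501 C=4549/2501 D=6638592/4979491 F=1819136/657763 G=47616/32513] → run B
t=8: vr[B=4096/2501 C=4549/2501 D=6638592/4979491 F=1819136/657763 G=47616/32513] → run D
t=9: vr[B=4096/2501 C=4549/2501 D=9199616/4979491 F=1819136/657763 G=47616/32513] → run G
t=10: vr[B=4096/2501 C=4549/2501 D=9199616/4979491 F=1819136/657763 G=68608/32513] → run B
t=11: vr[B=5120/2501 C=4549/2501 D=9199616/4979491 F=1819136/657763 G=68608/32513] → run C
t=12: vr[B=5120/2501 C=7050/2501 D=9199616/4979491 F=1819136/657763 G=68608/32513] → run D
t=13: vr[B=5120/2501 C=7050/2501 D=11760640/4979491 F=1819136/657763 G=68608/32513] → run B
t=14: vr[B=6144/2501 C=7050/2501 D=11760640/4979491 F=1819136/657763 G=68608/32513] → run G
t=15: vr[B=6144/2501 C=7050/2501 D=11760640/4979491 F=1819136/657763 G=89600/32513] → run D
t=16: vr[B=6144/2501 C=7050/2501 D=14321664/4979491 F=1819136/657763 G=89600/32513] → run B
t=17: vr[C=7050/2501 D=14321664/4979491 F=1819136/657763 G=89600/32513] → run G
t=18: vr[C=7050/2501 D=14321664/4979491 F=1819136/657763 G=110592/32513] → run F
t=19: vr[C=7050/2501 D=14321664/4979491 F=3099648/657763 G=110592/32513] → run C
t=20: vr[D=14321664/4979491 F=3099648/657763 G=110592/32513] → run D
t=21: vr[D=16882688/4979491 F=3099648/657763 G=110592/32513] → run D
t=22: vr[F=3099648/657763 G=110592/32513] → run G
t=23: vr[F=3099648/657763 G=131584/32513] → run G
t=24: vr[F=3099648/657763 G=152576/32513] → run G
t=25: vr[F=3099648/657763 G=173568/32513] → run F
t=26: vr[F=4380160/657763 G=173568/32513] → run G
t=27: vr[F=4380160/657763] → run F
t=28: vr[F=5660672/657763] → run F
t=29: vr[F=6941184/657763] → run F
t=30: vr[F=8221696/657763] → run F
t=31: (idle)
t=32: (idle)
t=33: (idle)
t=34: (idle)

vruntime(G, start of tick 19) = 110592/32513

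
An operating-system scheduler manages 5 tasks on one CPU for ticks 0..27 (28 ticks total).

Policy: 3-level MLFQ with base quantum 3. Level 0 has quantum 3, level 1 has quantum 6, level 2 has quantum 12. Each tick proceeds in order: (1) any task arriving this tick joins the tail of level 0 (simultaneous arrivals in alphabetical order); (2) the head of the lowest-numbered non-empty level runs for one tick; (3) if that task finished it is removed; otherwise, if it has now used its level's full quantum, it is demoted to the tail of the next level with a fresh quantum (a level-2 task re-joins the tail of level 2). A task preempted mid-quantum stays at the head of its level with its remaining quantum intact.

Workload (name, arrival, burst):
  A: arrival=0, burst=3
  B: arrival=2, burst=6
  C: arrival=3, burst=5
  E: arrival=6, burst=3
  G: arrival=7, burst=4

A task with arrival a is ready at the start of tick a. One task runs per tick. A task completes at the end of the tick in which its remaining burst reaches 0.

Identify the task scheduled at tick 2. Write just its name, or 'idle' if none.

t=0: L0/L1/L2 = A/-/- → run A
t=1: L0/L1/L2 = A/-/- → run A
t=2: L0/L1/L2 = AB/-/- → run A
t=3: L0/L1/L2 = BC/-/- → run B
t=4: L0/L1/L2 = BC/-/- → run B
t=5: L0/L1/L2 = BC/-/- → run B
t=6: L0/L1/L2 = CE/B/- → run C
t=7: L0/L1/L2 = CEG/B/- → run C
t=8: L0/L1/L2 = CEG/B/- → run C
t=9: L0/L1/L2 = EG/BC/- → run E
t=10: L0/L1/L2 = EG/BC/- → run E
t=11: L0/L1/L2 = EG/BC/- → run E
t=12: L0/L1/L2 = G/BC/- → run G
t=13: L0/L1/L2 = G/BC/- → run G
t=14: L0/L1/L2 = G/BC/- → run G
t=15: L0/L1/L2 = -/BCG/- → run B
t=16: L0/L1/L2 = -/BCG/- → run B
t=17: L0/L1/L2 = -/BCG/- → run B
t=18: L0/L1/L2 = -/CG/- → run C
t=19: L0/L1/L2 = -/CG/- → run C
t=20: L0/L1/L2 = -/G/- → run G
t=21: (idle)
t=22: (idle)
t=23: (idle)
t=24: (idle)
t=25: (idle)
t=26: (idle)
t=27: (idle)

running at tick 2 = A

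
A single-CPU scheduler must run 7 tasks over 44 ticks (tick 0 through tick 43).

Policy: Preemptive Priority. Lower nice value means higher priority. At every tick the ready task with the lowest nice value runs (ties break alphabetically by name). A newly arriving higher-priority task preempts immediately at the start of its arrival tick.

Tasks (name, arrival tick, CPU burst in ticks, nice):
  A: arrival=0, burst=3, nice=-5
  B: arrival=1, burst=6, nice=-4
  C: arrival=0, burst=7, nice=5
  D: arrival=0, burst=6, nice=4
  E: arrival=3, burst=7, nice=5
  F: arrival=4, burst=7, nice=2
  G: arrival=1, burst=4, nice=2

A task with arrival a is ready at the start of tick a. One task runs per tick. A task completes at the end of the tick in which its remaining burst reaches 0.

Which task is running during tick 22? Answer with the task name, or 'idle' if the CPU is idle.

running at tick 22 = D

t=0: ready={A,C,D} → run A
t=1: ready={A,B,C,D,G} → run A
t=2: ready={A,B,C,D,G} → run A
t=3: ready={B,C,D,E,G} → run B
t=4: ready={B,C,D,E,F,G} → run B
t=5: ready={B,C,D,E,F,G} → run B
t=6: ready={B,C,D,E,F,G} → run B
t=7: ready={B,C,D,E,F,G} → run B
t=8: ready={B,C,D,E,F,G} → run B
t=9: ready={C,D,E,F,G} → run F
t=10: ready={C,D,E,F,G} → run F
t=11: ready={C,D,E,F,G} → run F
t=12: ready={C,D,E,F,G} → run F
t=13: ready={C,D,E,F,G} → run F
t=14: ready={C,D,E,F,G} → run F
t=15: ready={C,D,E,F,G} → run F
t=16: ready={C,D,E,G} → run G
t=17: ready={C,D,E,G} → run G
t=18: ready={C,D,E,G} → run G
t=19: ready={C,D,E,G} → run G
t=20: ready={C,D,E} → run D
t=21: ready={C,D,E} → run D
t=22: ready={C,D,E} → run D
t=23: ready={C,D,E} → run D
t=24: ready={C,D,E} → run D
t=25: ready={C,D,E} → run D
t=26: ready={C,E} → run C
t=27: ready={C,E} → run C
t=28: ready={C,E} → run C
t=29: ready={C,E} → run C
t=30: ready={C,E} → run C
t=31: ready={C,E} → run C
t=32: ready={C,E} → run C
t=33: ready={E} → run E
t=34: ready={E} → run E
t=35: ready={E} → run E
t=36: ready={E} → run E
t=37: ready={E} → run E
t=38: ready={E} → run E
t=39: ready={E} → run E
t=40: (idle)
t=41: (idle)
t=42: (idle)
t=43: (idle)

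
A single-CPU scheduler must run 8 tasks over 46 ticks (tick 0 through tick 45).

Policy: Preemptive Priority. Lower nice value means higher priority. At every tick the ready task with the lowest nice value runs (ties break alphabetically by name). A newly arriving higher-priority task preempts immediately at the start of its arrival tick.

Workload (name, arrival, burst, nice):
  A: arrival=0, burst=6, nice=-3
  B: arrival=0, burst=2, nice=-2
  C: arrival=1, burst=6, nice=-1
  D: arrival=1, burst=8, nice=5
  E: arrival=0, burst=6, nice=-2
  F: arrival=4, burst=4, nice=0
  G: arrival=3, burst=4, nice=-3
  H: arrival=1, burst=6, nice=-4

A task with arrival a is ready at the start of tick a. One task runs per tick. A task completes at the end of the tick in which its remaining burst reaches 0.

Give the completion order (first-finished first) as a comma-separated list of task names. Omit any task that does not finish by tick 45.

completion order = H, A, G, B, E, C, F, D

t=0: ready={A,B,E} → run A
t=1: ready={A,B,C,D,E,H} → run H
t=2: ready={A,B,C,D,E,H} → run H
t=3: ready={A,B,C,D,E,G,H} → run H
t=4: ready={A,B,C,D,E,F,G,H} → run H
t=5: ready={A,B,C,D,E,F,G,H} → run H
t=6: ready={A,B,C,D,E,F,G,H} → run H
t=7: ready={A,B,C,D,E,F,G} → run A
t=8: ready={A,B,C,D,E,F,G} → run A
t=9: ready={A,B,C,D,E,F,G} → run A
t=10: ready={A,B,C,D,E,F,G} → run A
t=11: ready={A,B,C,D,E,F,G} → run A
t=12: ready={B,C,D,E,F,G} → run G
t=13: ready={B,C,D,E,F,G} → run G
t=14: ready={B,C,D,E,F,G} → run G
t=15: ready={B,C,D,E,F,G} → run G
t=16: ready={B,C,D,E,F} → run B
t=17: ready={B,C,D,E,F} → run B
t=18: ready={C,D,E,F} → run E
t=19: ready={C,D,E,F} → run E
t=20: ready={C,D,E,F} → run E
t=21: ready={C,D,E,F} → run E
t=22: ready={C,D,E,F} → run E
t=23: ready={C,D,E,F} → run E
t=24: ready={C,D,F} → run C
t=25: ready={C,D,F} → run C
t=26: ready={C,D,F} → run C
t=27: ready={C,D,F} → run C
t=28: ready={C,D,F} → run C
t=29: ready={C,D,F} → run C
t=30: ready={D,F} → run F
t=31: ready={D,F} → run F
t=32: ready={D,F} → run F
t=33: ready={D,F} → run F
t=34: ready={D} → run D
t=35: ready={D} → run D
t=36: ready={D} → run D
t=37: ready={D} → run D
t=38: ready={D} → run D
t=39: ready={D} → run D
t=40: ready={D} → run D
t=41: ready={D} → run D
t=42: (idle)
t=43: (idle)
t=44: (idle)
t=45: (idle)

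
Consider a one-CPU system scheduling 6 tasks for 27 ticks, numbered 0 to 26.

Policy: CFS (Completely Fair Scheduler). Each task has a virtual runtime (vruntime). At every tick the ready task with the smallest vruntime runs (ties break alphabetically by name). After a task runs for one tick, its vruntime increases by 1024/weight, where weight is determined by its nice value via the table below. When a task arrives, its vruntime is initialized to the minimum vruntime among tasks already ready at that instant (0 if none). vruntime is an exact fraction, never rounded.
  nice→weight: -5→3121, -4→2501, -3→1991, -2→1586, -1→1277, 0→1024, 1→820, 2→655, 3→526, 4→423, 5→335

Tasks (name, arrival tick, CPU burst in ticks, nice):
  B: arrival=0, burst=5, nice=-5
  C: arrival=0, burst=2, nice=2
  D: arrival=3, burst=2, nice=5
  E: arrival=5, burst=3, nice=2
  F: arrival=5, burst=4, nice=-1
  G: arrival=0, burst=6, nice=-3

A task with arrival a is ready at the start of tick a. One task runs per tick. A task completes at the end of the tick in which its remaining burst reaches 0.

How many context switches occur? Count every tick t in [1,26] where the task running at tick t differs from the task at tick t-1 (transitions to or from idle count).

context switches = 21

t=0: vr[B=0 C=0 G=0] → run B
t=1: vr[B=1024/3121 C=0 G=0] → run C
t=2: vr[B=1024/3121 C=1024/655 G=0] → run G
t=3: vr[B=1024/3121 C=1024/655 D=1024/3121 G=1024/1991] → run B
t=4: vr[B=2048/3121 C=1024/655 D=1024/3121 G=1024/1991] → run D
t=5: vr[B=2048/3121 C=1024/655 D=3538944/1045535 E=1024/1991 F=1024/1991 G=1024/1991] → run E
t=6: vr[B=2048/3121 C=1024/655 D=3538944/1045535 E=2709504/1304105 F=1024/1991 G=1024/1991] → run F
t=7: vr[B=2048/3121 C=1024/655 D=3538944/1045535 E=2709504/1304105 F=3346432/2542507 G=1024/1991] → run G
t=8: vr[B=2048/3121 C=1024/655 D=3538944/1045535 E=2709504/1304105 F=3346432/2542507 G=2048/1991] → run B
t=9: vr[B=3072/3121 C=1024/655 D=3538944/1045535 E=2709504/1304105 F=3346432/2542507 G=2048/1991] → run B
t=10: vr[B=4096/3121 C=1024/655 D=3538944/1045535 E=2709504/1304105 F=3346432/2542507 G=2048/1991] → run G
t=11: vr[B=4096/3121 C=1024/655 D=3538944/1045535 E=2709504/1304105 F=3346432/2542507 G=3072/1991] → run B
t=12: vr[C=1024/655 D=3538944/1045535 E=2709504/1304105 F=3346432/2542507 G=3072/1991] → run F
t=13: vr[C=1024/655 D=3538944/1045535 E=2709504/1304105 F=5385216/2542507 G=3072/1991] → run G
t=14: vr[C=1024/655 D=3538944/1045535 E=2709504/1304105 F=5385216/2542507 G=4096/1991] → run C
t=15: vr[D=3538944/1045535 E=2709504/1304105 F=5385216/2542507 G=4096/1991] → run G
t=16: vr[D=3538944/1045535 E=2709504/1304105 F=5385216/2542507 G=5120/1991] → run E
t=17: vr[D=3538944/1045535 E=4748288/1304105 F=5385216/2542507 G=5120/1991] → run F
t=18: vr[D=3538944/1045535 E=4748288/1304105 F=7424000/2542507 G=5120/1991] → run G
t=19: vr[D=3538944/1045535 E=4748288/1304105 F=7424000/2542507] → run F
t=20: vr[D=3538944/1045535 E=4748288/1304105] → run D
t=21: vr[E=4748288/1304105] → run E
t=22: (idle)
t=23: (idle)
t=24: (idle)
t=25: (idle)
t=26: (idle)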